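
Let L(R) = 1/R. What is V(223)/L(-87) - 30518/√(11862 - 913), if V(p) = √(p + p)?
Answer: -87*√446 - 30518*√10949/10949 ≈ -2129.0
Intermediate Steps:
V(p) = √2*√p (V(p) = √(2*p) = √2*√p)
V(223)/L(-87) - 30518/√(11862 - 913) = (√2*√223)/(1/(-87)) - 30518/√(11862 - 913) = √446/(-1/87) - 30518*√10949/10949 = √446*(-87) - 30518*√10949/10949 = -87*√446 - 30518*√10949/10949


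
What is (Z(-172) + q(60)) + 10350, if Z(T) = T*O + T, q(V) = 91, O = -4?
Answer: 10957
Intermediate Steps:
Z(T) = -3*T (Z(T) = T*(-4) + T = -4*T + T = -3*T)
(Z(-172) + q(60)) + 10350 = (-3*(-172) + 91) + 10350 = (516 + 91) + 10350 = 607 + 10350 = 10957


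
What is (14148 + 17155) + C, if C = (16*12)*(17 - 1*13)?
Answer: 32071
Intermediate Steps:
C = 768 (C = 192*(17 - 13) = 192*4 = 768)
(14148 + 17155) + C = (14148 + 17155) + 768 = 31303 + 768 = 32071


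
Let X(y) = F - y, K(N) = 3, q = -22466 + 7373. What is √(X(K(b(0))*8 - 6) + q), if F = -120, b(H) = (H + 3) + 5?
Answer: I*√15231 ≈ 123.41*I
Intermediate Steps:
q = -15093
b(H) = 8 + H (b(H) = (3 + H) + 5 = 8 + H)
X(y) = -120 - y
√(X(K(b(0))*8 - 6) + q) = √((-120 - (3*8 - 6)) - 15093) = √((-120 - (24 - 6)) - 15093) = √((-120 - 1*18) - 15093) = √((-120 - 18) - 15093) = √(-138 - 15093) = √(-15231) = I*√15231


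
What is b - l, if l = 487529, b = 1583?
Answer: -485946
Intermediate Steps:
b - l = 1583 - 1*487529 = 1583 - 487529 = -485946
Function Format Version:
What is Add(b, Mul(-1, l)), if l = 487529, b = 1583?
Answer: -485946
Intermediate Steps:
Add(b, Mul(-1, l)) = Add(1583, Mul(-1, 487529)) = Add(1583, -487529) = -485946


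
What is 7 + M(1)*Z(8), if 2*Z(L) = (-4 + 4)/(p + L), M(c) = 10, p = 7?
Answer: 7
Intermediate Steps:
Z(L) = 0 (Z(L) = ((-4 + 4)/(7 + L))/2 = (0/(7 + L))/2 = (1/2)*0 = 0)
7 + M(1)*Z(8) = 7 + 10*0 = 7 + 0 = 7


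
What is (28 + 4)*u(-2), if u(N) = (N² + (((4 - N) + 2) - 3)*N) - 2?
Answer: -256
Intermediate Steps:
u(N) = -2 + N² + N*(3 - N) (u(N) = (N² + ((6 - N) - 3)*N) - 2 = (N² + (3 - N)*N) - 2 = (N² + N*(3 - N)) - 2 = -2 + N² + N*(3 - N))
(28 + 4)*u(-2) = (28 + 4)*(-2 + 3*(-2)) = 32*(-2 - 6) = 32*(-8) = -256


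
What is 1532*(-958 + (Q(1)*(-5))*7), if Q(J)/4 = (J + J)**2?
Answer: -2325576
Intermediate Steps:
Q(J) = 16*J**2 (Q(J) = 4*(J + J)**2 = 4*(2*J)**2 = 4*(4*J**2) = 16*J**2)
1532*(-958 + (Q(1)*(-5))*7) = 1532*(-958 + ((16*1**2)*(-5))*7) = 1532*(-958 + ((16*1)*(-5))*7) = 1532*(-958 + (16*(-5))*7) = 1532*(-958 - 80*7) = 1532*(-958 - 560) = 1532*(-1518) = -2325576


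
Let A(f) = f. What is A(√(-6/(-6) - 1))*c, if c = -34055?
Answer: 0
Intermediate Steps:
A(√(-6/(-6) - 1))*c = √(-6/(-6) - 1)*(-34055) = √(-6*(-⅙) - 1)*(-34055) = √(1 - 1)*(-34055) = √0*(-34055) = 0*(-34055) = 0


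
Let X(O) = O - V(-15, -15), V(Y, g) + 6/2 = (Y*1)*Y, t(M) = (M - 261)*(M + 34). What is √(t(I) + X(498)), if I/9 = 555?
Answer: √23807562 ≈ 4879.3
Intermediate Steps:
I = 4995 (I = 9*555 = 4995)
t(M) = (-261 + M)*(34 + M)
V(Y, g) = -3 + Y² (V(Y, g) = -3 + (Y*1)*Y = -3 + Y*Y = -3 + Y²)
X(O) = -222 + O (X(O) = O - (-3 + (-15)²) = O - (-3 + 225) = O - 1*222 = O - 222 = -222 + O)
√(t(I) + X(498)) = √((-8874 + 4995² - 227*4995) + (-222 + 498)) = √((-8874 + 24950025 - 1133865) + 276) = √(23807286 + 276) = √23807562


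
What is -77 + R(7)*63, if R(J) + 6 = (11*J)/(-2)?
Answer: -5761/2 ≈ -2880.5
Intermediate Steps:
R(J) = -6 - 11*J/2 (R(J) = -6 + (11*J)/(-2) = -6 + (11*J)*(-½) = -6 - 11*J/2)
-77 + R(7)*63 = -77 + (-6 - 11/2*7)*63 = -77 + (-6 - 77/2)*63 = -77 - 89/2*63 = -77 - 5607/2 = -5761/2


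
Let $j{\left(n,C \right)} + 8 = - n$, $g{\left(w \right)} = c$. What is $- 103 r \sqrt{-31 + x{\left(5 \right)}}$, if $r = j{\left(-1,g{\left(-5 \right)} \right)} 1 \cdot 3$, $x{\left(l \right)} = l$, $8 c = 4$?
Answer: $2163 i \sqrt{26} \approx 11029.0 i$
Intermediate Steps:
$c = \frac{1}{2}$ ($c = \frac{1}{8} \cdot 4 = \frac{1}{2} \approx 0.5$)
$g{\left(w \right)} = \frac{1}{2}$
$j{\left(n,C \right)} = -8 - n$
$r = -21$ ($r = \left(-8 - -1\right) 1 \cdot 3 = \left(-8 + 1\right) 1 \cdot 3 = \left(-7\right) 1 \cdot 3 = \left(-7\right) 3 = -21$)
$- 103 r \sqrt{-31 + x{\left(5 \right)}} = \left(-103\right) \left(-21\right) \sqrt{-31 + 5} = 2163 \sqrt{-26} = 2163 i \sqrt{26}$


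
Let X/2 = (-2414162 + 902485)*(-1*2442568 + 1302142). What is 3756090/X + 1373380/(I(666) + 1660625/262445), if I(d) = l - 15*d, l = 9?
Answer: -2589070593558715856570/18804068365934826891 ≈ -137.69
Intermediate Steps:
I(d) = 9 - 15*d
X = 3447911508804 (X = 2*((-2414162 + 902485)*(-1*2442568 + 1302142)) = 2*(-1511677*(-2442568 + 1302142)) = 2*(-1511677*(-1140426)) = 2*1723955754402 = 3447911508804)
3756090/X + 1373380/(I(666) + 1660625/262445) = 3756090/3447911508804 + 1373380/((9 - 15*666) + 1660625/262445) = 3756090*(1/3447911508804) + 1373380/((9 - 9990) + 1660625*(1/262445)) = 626015/574651918134 + 1373380/(-9981 + 332125/52489) = 626015/574651918134 + 1373380/(-523560584/52489) = 626015/574651918134 + 1373380*(-52489/523560584) = 626015/574651918134 - 18021835705/130890146 = -2589070593558715856570/18804068365934826891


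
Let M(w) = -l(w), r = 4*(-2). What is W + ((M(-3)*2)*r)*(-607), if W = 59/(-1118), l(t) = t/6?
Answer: 5428949/1118 ≈ 4855.9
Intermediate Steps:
l(t) = t/6 (l(t) = t*(⅙) = t/6)
r = -8
M(w) = -w/6
W = -59/1118 (W = 59*(-1/1118) = -59/1118 ≈ -0.052773)
W + ((M(-3)*2)*r)*(-607) = -59/1118 + ((-⅙*(-3)*2)*(-8))*(-607) = -59/1118 + (((½)*2)*(-8))*(-607) = -59/1118 + (1*(-8))*(-607) = -59/1118 - 8*(-607) = -59/1118 + 4856 = 5428949/1118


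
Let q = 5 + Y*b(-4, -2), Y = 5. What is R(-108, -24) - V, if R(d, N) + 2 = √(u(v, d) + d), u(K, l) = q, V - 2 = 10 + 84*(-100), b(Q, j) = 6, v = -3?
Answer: 8386 + I*√73 ≈ 8386.0 + 8.544*I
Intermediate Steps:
q = 35 (q = 5 + 5*6 = 5 + 30 = 35)
V = -8388 (V = 2 + (10 + 84*(-100)) = 2 + (10 - 8400) = 2 - 8390 = -8388)
u(K, l) = 35
R(d, N) = -2 + √(35 + d)
R(-108, -24) - V = (-2 + √(35 - 108)) - 1*(-8388) = (-2 + √(-73)) + 8388 = (-2 + I*√73) + 8388 = 8386 + I*√73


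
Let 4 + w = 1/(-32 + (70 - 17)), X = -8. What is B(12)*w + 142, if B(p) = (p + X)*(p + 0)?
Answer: -334/7 ≈ -47.714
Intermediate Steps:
B(p) = p*(-8 + p) (B(p) = (p - 8)*(p + 0) = (-8 + p)*p = p*(-8 + p))
w = -83/21 (w = -4 + 1/(-32 + (70 - 17)) = -4 + 1/(-32 + 53) = -4 + 1/21 = -83/21 ≈ -3.9524)
B(12)*w + 142 = (12*(-8 + 12))*(-83/21) + 142 = (12*4)*(-83/21) + 142 = 48*(-83/21) + 142 = -1328/7 + 142 = -334/7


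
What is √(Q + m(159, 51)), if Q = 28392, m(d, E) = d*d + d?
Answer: 2*√13458 ≈ 232.02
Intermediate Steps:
m(d, E) = d + d² (m(d, E) = d² + d = d + d²)
√(Q + m(159, 51)) = √(28392 + 159*(1 + 159)) = √(28392 + 159*160) = √(28392 + 25440) = √53832 = 2*√13458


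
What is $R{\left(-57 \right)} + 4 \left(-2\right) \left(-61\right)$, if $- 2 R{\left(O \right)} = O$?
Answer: $\frac{1033}{2} \approx 516.5$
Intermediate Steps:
$R{\left(O \right)} = - \frac{O}{2}$
$R{\left(-57 \right)} + 4 \left(-2\right) \left(-61\right) = \left(- \frac{1}{2}\right) \left(-57\right) + 4 \left(-2\right) \left(-61\right) = \frac{57}{2} - -488 = \frac{57}{2} + 488 = \frac{1033}{2}$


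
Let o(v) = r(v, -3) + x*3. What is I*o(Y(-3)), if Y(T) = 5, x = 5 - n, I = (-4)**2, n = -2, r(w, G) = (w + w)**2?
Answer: 1936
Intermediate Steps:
r(w, G) = 4*w**2 (r(w, G) = (2*w)**2 = 4*w**2)
I = 16
x = 7 (x = 5 - 1*(-2) = 5 + 2 = 7)
o(v) = 21 + 4*v**2 (o(v) = 4*v**2 + 7*3 = 4*v**2 + 21 = 21 + 4*v**2)
I*o(Y(-3)) = 16*(21 + 4*5**2) = 16*(21 + 4*25) = 16*(21 + 100) = 16*121 = 1936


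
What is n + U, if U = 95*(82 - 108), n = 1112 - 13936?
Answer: -15294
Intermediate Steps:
n = -12824
U = -2470 (U = 95*(-26) = -2470)
n + U = -12824 - 2470 = -15294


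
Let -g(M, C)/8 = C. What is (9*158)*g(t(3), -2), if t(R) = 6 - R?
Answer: 22752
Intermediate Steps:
g(M, C) = -8*C
(9*158)*g(t(3), -2) = (9*158)*(-8*(-2)) = 1422*16 = 22752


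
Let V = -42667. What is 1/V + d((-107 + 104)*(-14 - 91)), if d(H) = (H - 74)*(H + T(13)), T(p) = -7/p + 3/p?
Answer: 42066717964/554671 ≈ 75841.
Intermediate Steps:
T(p) = -4/p
d(H) = (-74 + H)*(-4/13 + H) (d(H) = (H - 74)*(H - 4/13) = (-74 + H)*(H - 4*1/13) = (-74 + H)*(H - 4/13) = (-74 + H)*(-4/13 + H))
1/V + d((-107 + 104)*(-14 - 91)) = 1/(-42667) + (296/13 + ((-107 + 104)*(-14 - 91))² - 966*(-107 + 104)*(-14 - 91)/13) = -1/42667 + (296/13 + (-3*(-105))² - (-2898)*(-105)/13) = -1/42667 + (296/13 + 315² - 966/13*315) = -1/42667 + (296/13 + 99225 - 304290/13) = -1/42667 + 985931/13 = 42066717964/554671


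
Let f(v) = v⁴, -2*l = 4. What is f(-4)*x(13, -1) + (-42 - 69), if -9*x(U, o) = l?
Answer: -487/9 ≈ -54.111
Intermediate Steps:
l = -2 (l = -½*4 = -2)
x(U, o) = 2/9 (x(U, o) = -⅑*(-2) = 2/9)
f(-4)*x(13, -1) + (-42 - 69) = (-4)⁴*(2/9) + (-42 - 69) = 256*(2/9) - 111 = 512/9 - 111 = -487/9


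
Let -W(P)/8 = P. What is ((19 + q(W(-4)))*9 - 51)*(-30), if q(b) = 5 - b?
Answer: 3690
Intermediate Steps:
W(P) = -8*P
((19 + q(W(-4)))*9 - 51)*(-30) = ((19 + (5 - (-8)*(-4)))*9 - 51)*(-30) = ((19 + (5 - 1*32))*9 - 51)*(-30) = ((19 + (5 - 32))*9 - 51)*(-30) = ((19 - 27)*9 - 51)*(-30) = (-8*9 - 51)*(-30) = (-72 - 51)*(-30) = -123*(-30) = 3690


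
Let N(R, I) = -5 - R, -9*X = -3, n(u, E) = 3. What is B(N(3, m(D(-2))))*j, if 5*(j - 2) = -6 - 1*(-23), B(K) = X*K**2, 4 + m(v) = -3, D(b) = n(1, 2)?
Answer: 576/5 ≈ 115.20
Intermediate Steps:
D(b) = 3
m(v) = -7 (m(v) = -4 - 3 = -7)
X = 1/3 (X = -1/9*(-3) = 1/3 ≈ 0.33333)
B(K) = K**2/3
j = 27/5 (j = 2 + (-6 - 1*(-23))/5 = 2 + (-6 + 23)/5 = 2 + (1/5)*17 = 2 + 17/5 = 27/5 ≈ 5.4000)
B(N(3, m(D(-2))))*j = ((-5 - 1*3)**2/3)*(27/5) = ((-5 - 3)**2/3)*(27/5) = ((1/3)*(-8)**2)*(27/5) = ((1/3)*64)*(27/5) = (64/3)*(27/5) = 576/5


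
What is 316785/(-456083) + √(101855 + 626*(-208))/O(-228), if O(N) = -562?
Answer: -316785/456083 - I*√28353/562 ≈ -0.69458 - 0.29961*I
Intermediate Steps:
316785/(-456083) + √(101855 + 626*(-208))/O(-228) = 316785/(-456083) + √(101855 + 626*(-208))/(-562) = 316785*(-1/456083) + √(101855 - 130208)*(-1/562) = -316785/456083 + √(-28353)*(-1/562) = -316785/456083 + (I*√28353)*(-1/562) = -316785/456083 - I*√28353/562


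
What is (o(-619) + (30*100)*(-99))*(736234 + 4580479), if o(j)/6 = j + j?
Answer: -1618556305164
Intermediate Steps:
o(j) = 12*j (o(j) = 6*(j + j) = 6*(2*j) = 12*j)
(o(-619) + (30*100)*(-99))*(736234 + 4580479) = (12*(-619) + (30*100)*(-99))*(736234 + 4580479) = (-7428 + 3000*(-99))*5316713 = (-7428 - 297000)*5316713 = -304428*5316713 = -1618556305164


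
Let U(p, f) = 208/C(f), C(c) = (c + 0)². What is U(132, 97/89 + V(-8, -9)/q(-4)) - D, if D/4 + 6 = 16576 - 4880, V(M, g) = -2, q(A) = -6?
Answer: -421082243/9025 ≈ -46657.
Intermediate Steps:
C(c) = c²
D = 46760 (D = -24 + 4*(16576 - 4880) = -24 + 4*11696 = -24 + 46784 = 46760)
U(p, f) = 208/f² (U(p, f) = 208/(f²) = 208/f²)
U(132, 97/89 + V(-8, -9)/q(-4)) - D = 208/(97/89 - 2/(-6))² - 1*46760 = 208/(97*(1/89) - 2*(-⅙))² - 46760 = 208/(97/89 + ⅓)² - 46760 = 208/(380/267)² - 46760 = 208*(71289/144400) - 46760 = 926757/9025 - 46760 = -421082243/9025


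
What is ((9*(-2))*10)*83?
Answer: -14940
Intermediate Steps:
((9*(-2))*10)*83 = -18*10*83 = -180*83 = -14940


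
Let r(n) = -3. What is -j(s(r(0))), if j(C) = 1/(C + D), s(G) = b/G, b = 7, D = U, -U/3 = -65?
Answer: -3/578 ≈ -0.0051903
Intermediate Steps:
U = 195 (U = -3*(-65) = 195)
D = 195
s(G) = 7/G
j(C) = 1/(195 + C) (j(C) = 1/(C + 195) = 1/(195 + C))
-j(s(r(0))) = -1/(195 + 7/(-3)) = -1/(195 + 7*(-⅓)) = -1/(195 - 7/3) = -1/578/3 = -1*3/578 = -3/578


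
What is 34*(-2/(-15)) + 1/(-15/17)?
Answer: 17/5 ≈ 3.4000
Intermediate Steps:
34*(-2/(-15)) + 1/(-15/17) = 34*(-2*(-1/15)) + 1/(-15*1/17) = 34*(2/15) + 1/(-15/17) = 68/15 - 17/15 = 17/5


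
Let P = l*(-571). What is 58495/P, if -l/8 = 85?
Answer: 11699/77656 ≈ 0.15065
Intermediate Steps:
l = -680 (l = -8*85 = -680)
P = 388280 (P = -680*(-571) = 388280)
58495/P = 58495/388280 = 58495*(1/388280) = 11699/77656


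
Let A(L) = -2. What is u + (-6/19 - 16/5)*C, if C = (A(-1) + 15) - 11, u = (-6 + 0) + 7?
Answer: -573/95 ≈ -6.0316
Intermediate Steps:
u = 1 (u = -6 + 7 = 1)
C = 2 (C = (-2 + 15) - 11 = 13 - 11 = 2)
u + (-6/19 - 16/5)*C = 1 + (-6/19 - 16/5)*2 = 1 - 334/95*2 = 1 - 668/95 = -573/95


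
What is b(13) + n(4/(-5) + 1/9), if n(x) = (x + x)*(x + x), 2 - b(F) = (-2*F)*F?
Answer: 692344/2025 ≈ 341.90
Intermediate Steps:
b(F) = 2 + 2*F**2 (b(F) = 2 - (-2*F)*F = 2 - (-2)*F**2 = 2 + 2*F**2)
n(x) = 4*x**2 (n(x) = (2*x)*(2*x) = 4*x**2)
b(13) + n(4/(-5) + 1/9) = (2 + 2*13**2) + 4*(4/(-5) + 1/9)**2 = (2 + 2*169) + 4*(4*(-1/5) + 1*(1/9))**2 = (2 + 338) + 4*(-4/5 + 1/9)**2 = 340 + 4*(-31/45)**2 = 340 + 4*(961/2025) = 340 + 3844/2025 = 692344/2025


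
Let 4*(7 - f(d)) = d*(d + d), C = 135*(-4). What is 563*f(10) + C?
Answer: -24749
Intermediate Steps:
C = -540
f(d) = 7 - d**2/2 (f(d) = 7 - d*(d + d)/4 = 7 - d*2*d/4 = 7 - d**2/2)
563*f(10) + C = 563*(7 - 1/2*10**2) - 540 = 563*(7 - 1/2*100) - 540 = 563*(7 - 50) - 540 = 563*(-43) - 540 = -24209 - 540 = -24749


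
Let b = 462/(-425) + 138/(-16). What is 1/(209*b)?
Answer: -3400/6901389 ≈ -0.00049265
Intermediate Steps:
b = -33021/3400 (b = 462*(-1/425) + 138*(-1/16) = -462/425 - 69/8 = -33021/3400 ≈ -9.7121)
1/(209*b) = 1/(209*(-33021/3400)) = (1/209)*(-3400/33021) = -3400/6901389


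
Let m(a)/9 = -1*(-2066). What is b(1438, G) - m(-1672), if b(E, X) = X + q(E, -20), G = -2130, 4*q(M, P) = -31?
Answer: -82927/4 ≈ -20732.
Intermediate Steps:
q(M, P) = -31/4 (q(M, P) = (1/4)*(-31) = -31/4)
b(E, X) = -31/4 + X (b(E, X) = X - 31/4 = -31/4 + X)
m(a) = 18594 (m(a) = 9*(-1*(-2066)) = 9*2066 = 18594)
b(1438, G) - m(-1672) = (-31/4 - 2130) - 1*18594 = -8551/4 - 18594 = -82927/4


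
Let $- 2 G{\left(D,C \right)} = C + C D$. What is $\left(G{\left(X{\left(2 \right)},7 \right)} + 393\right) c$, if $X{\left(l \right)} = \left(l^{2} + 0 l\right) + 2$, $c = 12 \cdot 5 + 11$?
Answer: $\frac{52327}{2} \approx 26164.0$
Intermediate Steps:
$c = 71$ ($c = 60 + 11 = 71$)
$X{\left(l \right)} = 2 + l^{2}$ ($X{\left(l \right)} = \left(l^{2} + 0\right) + 2 = l^{2} + 2 = 2 + l^{2}$)
$G{\left(D,C \right)} = - \frac{C}{2} - \frac{C D}{2}$ ($G{\left(D,C \right)} = - \frac{C + C D}{2} = - \frac{C}{2} - \frac{C D}{2}$)
$\left(G{\left(X{\left(2 \right)},7 \right)} + 393\right) c = \left(\left(- \frac{1}{2}\right) 7 \left(1 + \left(2 + 2^{2}\right)\right) + 393\right) 71 = \left(\left(- \frac{1}{2}\right) 7 \left(1 + \left(2 + 4\right)\right) + 393\right) 71 = \left(\left(- \frac{1}{2}\right) 7 \left(1 + 6\right) + 393\right) 71 = \left(\left(- \frac{1}{2}\right) 7 \cdot 7 + 393\right) 71 = \left(- \frac{49}{2} + 393\right) 71 = \frac{737}{2} \cdot 71 = \frac{52327}{2}$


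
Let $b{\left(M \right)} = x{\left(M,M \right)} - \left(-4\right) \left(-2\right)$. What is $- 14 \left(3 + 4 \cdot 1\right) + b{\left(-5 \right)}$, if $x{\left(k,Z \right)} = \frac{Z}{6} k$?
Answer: $- \frac{611}{6} \approx -101.83$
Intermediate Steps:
$x{\left(k,Z \right)} = \frac{Z k}{6}$ ($x{\left(k,Z \right)} = Z \frac{1}{6} k = \frac{Z}{6} k = \frac{Z k}{6}$)
$b{\left(M \right)} = -8 + \frac{M^{2}}{6}$ ($b{\left(M \right)} = \frac{M M}{6} - \left(-4\right) \left(-2\right) = \frac{M^{2}}{6} - 8 = -8 + \frac{M^{2}}{6}$)
$- 14 \left(3 + 4 \cdot 1\right) + b{\left(-5 \right)} = - 14 \left(3 + 4 \cdot 1\right) - \left(8 - \frac{\left(-5\right)^{2}}{6}\right) = - 14 \left(3 + 4\right) + \left(-8 + \frac{1}{6} \cdot 25\right) = \left(-14\right) 7 + \left(-8 + \frac{25}{6}\right) = -98 - \frac{23}{6} = - \frac{611}{6}$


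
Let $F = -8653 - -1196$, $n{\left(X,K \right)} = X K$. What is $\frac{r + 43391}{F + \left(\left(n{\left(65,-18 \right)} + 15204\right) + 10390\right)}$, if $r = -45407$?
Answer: $- \frac{2016}{16967} \approx -0.11882$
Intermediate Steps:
$n{\left(X,K \right)} = K X$
$F = -7457$ ($F = -8653 + 1196 = -7457$)
$\frac{r + 43391}{F + \left(\left(n{\left(65,-18 \right)} + 15204\right) + 10390\right)} = \frac{-45407 + 43391}{-7457 + \left(\left(\left(-18\right) 65 + 15204\right) + 10390\right)} = - \frac{2016}{-7457 + \left(\left(-1170 + 15204\right) + 10390\right)} = - \frac{2016}{-7457 + \left(14034 + 10390\right)} = - \frac{2016}{-7457 + 24424} = - \frac{2016}{16967}$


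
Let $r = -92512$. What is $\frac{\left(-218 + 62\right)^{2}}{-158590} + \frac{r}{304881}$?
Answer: $- \frac{11045531048}{24175538895} \approx -0.45689$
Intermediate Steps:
$\frac{\left(-218 + 62\right)^{2}}{-158590} + \frac{r}{304881} = \frac{\left(-218 + 62\right)^{2}}{-158590} - \frac{92512}{304881} = \left(-156\right)^{2} \left(- \frac{1}{158590}\right) - \frac{92512}{304881} = 24336 \left(- \frac{1}{158590}\right) - \frac{92512}{304881} = - \frac{12168}{79295} - \frac{92512}{304881} = - \frac{11045531048}{24175538895}$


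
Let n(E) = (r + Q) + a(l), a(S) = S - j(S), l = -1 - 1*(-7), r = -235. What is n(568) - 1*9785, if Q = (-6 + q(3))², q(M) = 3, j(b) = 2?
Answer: -10007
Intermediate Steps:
l = 6 (l = -1 + 7 = 6)
Q = 9 (Q = (-6 + 3)² = (-3)² = 9)
a(S) = -2 + S (a(S) = S - 1*2 = S - 2 = -2 + S)
n(E) = -222 (n(E) = (-235 + 9) + (-2 + 6) = -226 + 4 = -222)
n(568) - 1*9785 = -222 - 1*9785 = -222 - 9785 = -10007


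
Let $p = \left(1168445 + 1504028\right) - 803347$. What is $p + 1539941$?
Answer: $3409067$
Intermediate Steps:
$p = 1869126$ ($p = 2672473 - 803347 = 1869126$)
$p + 1539941 = 1869126 + 1539941 = 3409067$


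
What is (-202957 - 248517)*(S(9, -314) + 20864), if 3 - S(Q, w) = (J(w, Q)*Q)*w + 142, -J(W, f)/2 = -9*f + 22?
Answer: -159908930482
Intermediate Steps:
J(W, f) = -44 + 18*f (J(W, f) = -2*(-9*f + 22) = -2*(22 - 9*f) = -44 + 18*f)
S(Q, w) = -139 - Q*w*(-44 + 18*Q) (S(Q, w) = 3 - (((-44 + 18*Q)*Q)*w + 142) = 3 - ((Q*(-44 + 18*Q))*w + 142) = 3 - (Q*w*(-44 + 18*Q) + 142) = 3 - (142 + Q*w*(-44 + 18*Q)) = 3 + (-142 - Q*w*(-44 + 18*Q)) = -139 - Q*w*(-44 + 18*Q))
(-202957 - 248517)*(S(9, -314) + 20864) = (-202957 - 248517)*((-139 - 2*9*(-314)*(-22 + 9*9)) + 20864) = -451474*((-139 - 2*9*(-314)*(-22 + 81)) + 20864) = -451474*((-139 - 2*9*(-314)*59) + 20864) = -451474*((-139 + 333468) + 20864) = -451474*(333329 + 20864) = -451474*354193 = -159908930482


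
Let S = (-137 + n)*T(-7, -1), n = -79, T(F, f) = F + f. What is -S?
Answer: -1728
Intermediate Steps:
S = 1728 (S = (-137 - 79)*(-7 - 1) = -216*(-8) = 1728)
-S = -1*1728 = -1728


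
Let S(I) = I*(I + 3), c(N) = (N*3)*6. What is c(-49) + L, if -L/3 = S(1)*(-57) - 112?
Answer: 138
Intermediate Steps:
c(N) = 18*N (c(N) = (3*N)*6 = 18*N)
S(I) = I*(3 + I)
L = 1020 (L = -3*((1*(3 + 1))*(-57) - 112) = -3*((1*4)*(-57) - 112) = -3*(4*(-57) - 112) = -3*(-228 - 112) = -3*(-340) = 1020)
c(-49) + L = 18*(-49) + 1020 = -882 + 1020 = 138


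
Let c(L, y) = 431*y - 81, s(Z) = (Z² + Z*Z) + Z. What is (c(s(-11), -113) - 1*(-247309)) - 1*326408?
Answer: -127883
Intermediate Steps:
s(Z) = Z + 2*Z² (s(Z) = (Z² + Z²) + Z = 2*Z² + Z = Z + 2*Z²)
c(L, y) = -81 + 431*y
(c(s(-11), -113) - 1*(-247309)) - 1*326408 = ((-81 + 431*(-113)) - 1*(-247309)) - 1*326408 = ((-81 - 48703) + 247309) - 326408 = (-48784 + 247309) - 326408 = 198525 - 326408 = -127883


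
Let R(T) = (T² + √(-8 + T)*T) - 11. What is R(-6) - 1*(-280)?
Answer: 305 - 6*I*√14 ≈ 305.0 - 22.45*I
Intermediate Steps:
R(T) = -11 + T² + T*√(-8 + T) (R(T) = (T² + T*√(-8 + T)) - 11 = -11 + T² + T*√(-8 + T))
R(-6) - 1*(-280) = (-11 + (-6)² - 6*√(-8 - 6)) - 1*(-280) = (-11 + 36 - 6*I*√14) + 280 = (25 - 6*I*√14) + 280 = 305 - 6*I*√14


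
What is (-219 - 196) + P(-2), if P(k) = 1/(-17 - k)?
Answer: -6226/15 ≈ -415.07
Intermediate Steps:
(-219 - 196) + P(-2) = (-219 - 196) - 1/(17 - 2) = -415 - 1/15 = -6226/15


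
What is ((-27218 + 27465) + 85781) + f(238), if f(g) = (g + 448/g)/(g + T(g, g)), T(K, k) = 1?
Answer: 349535842/4063 ≈ 86029.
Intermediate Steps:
f(g) = (g + 448/g)/(1 + g) (f(g) = (g + 448/g)/(g + 1) = (g + 448/g)/(1 + g))
((-27218 + 27465) + 85781) + f(238) = ((-27218 + 27465) + 85781) + (448 + 238**2)/(238*(1 + 238)) = (247 + 85781) + (1/238)*(448 + 56644)/239 = 86028 + (1/238)*(1/239)*57092 = 86028 + 4078/4063 = 349535842/4063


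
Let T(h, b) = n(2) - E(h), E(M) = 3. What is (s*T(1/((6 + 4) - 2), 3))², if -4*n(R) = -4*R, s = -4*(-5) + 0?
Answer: 400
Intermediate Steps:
s = 20 (s = 20 + 0 = 20)
n(R) = R (n(R) = -(-1)*R = R)
T(h, b) = -1 (T(h, b) = 2 - 1*3 = 2 - 3 = -1)
(s*T(1/((6 + 4) - 2), 3))² = (20*(-1))² = (-20)² = 400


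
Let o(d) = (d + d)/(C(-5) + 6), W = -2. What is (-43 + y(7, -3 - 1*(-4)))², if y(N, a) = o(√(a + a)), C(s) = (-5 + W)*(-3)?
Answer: 1347929/729 - 172*√2/27 ≈ 1840.0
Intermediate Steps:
C(s) = 21 (C(s) = (-5 - 2)*(-3) = -7*(-3) = 21)
o(d) = 2*d/27 (o(d) = (d + d)/(21 + 6) = (2*d)/27 = (2*d)*(1/27) = 2*d/27)
y(N, a) = 2*√2*√a/27 (y(N, a) = 2*√(a + a)/27 = 2*√(2*a)/27 = 2*(√2*√a)/27 = 2*√2*√a/27)
(-43 + y(7, -3 - 1*(-4)))² = (-43 + 2*√2*√(-3 - 1*(-4))/27)² = (-43 + 2*√2*√(-3 + 4)/27)² = (-43 + 2*√2*√1/27)² = (-43 + (2/27)*√2*1)² = (-43 + 2*√2/27)²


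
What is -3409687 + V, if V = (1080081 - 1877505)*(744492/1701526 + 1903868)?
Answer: -1291623107298127901/850763 ≈ -1.5182e+12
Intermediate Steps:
V = -1291620206462586720/850763 (V = -797424*(744492*(1/1701526) + 1903868) = -797424*(372246/850763 + 1903868) = -797424*1619740823530/850763 = -1291620206462586720/850763 ≈ -1.5182e+12)
-3409687 + V = -3409687 - 1291620206462586720/850763 = -1291623107298127901/850763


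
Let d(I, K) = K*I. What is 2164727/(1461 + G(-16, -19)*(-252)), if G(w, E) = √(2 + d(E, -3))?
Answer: -1054222049/537405 - 60612356*√59/179135 ≈ -4560.7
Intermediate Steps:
d(I, K) = I*K
G(w, E) = √(2 - 3*E) (G(w, E) = √(2 + E*(-3)) = √(2 - 3*E))
2164727/(1461 + G(-16, -19)*(-252)) = 2164727/(1461 + √(2 - 3*(-19))*(-252)) = 2164727/(1461 + √(2 + 57)*(-252)) = 2164727/(1461 + √59*(-252)) = 2164727/(1461 - 252*√59)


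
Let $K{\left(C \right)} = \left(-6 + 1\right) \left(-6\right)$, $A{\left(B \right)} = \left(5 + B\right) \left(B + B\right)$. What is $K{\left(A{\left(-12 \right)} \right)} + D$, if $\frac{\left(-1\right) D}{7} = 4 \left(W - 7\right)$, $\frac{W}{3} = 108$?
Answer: $-8846$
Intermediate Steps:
$W = 324$ ($W = 3 \cdot 108 = 324$)
$D = -8876$ ($D = - 7 \cdot 4 \left(324 - 7\right) = - 7 \cdot 4 \cdot 317 = \left(-7\right) 1268 = -8876$)
$A{\left(B \right)} = 2 B \left(5 + B\right)$ ($A{\left(B \right)} = \left(5 + B\right) 2 B = 2 B \left(5 + B\right)$)
$K{\left(C \right)} = 30$ ($K{\left(C \right)} = \left(-5\right) \left(-6\right) = 30$)
$K{\left(A{\left(-12 \right)} \right)} + D = 30 - 8876 = -8846$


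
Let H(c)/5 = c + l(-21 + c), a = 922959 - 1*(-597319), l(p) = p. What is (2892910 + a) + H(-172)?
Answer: 4411363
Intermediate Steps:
a = 1520278 (a = 922959 + 597319 = 1520278)
H(c) = -105 + 10*c (H(c) = 5*(c + (-21 + c)) = 5*(-21 + 2*c) = -105 + 10*c)
(2892910 + a) + H(-172) = (2892910 + 1520278) + (-105 + 10*(-172)) = 4413188 + (-105 - 1720) = 4413188 - 1825 = 4411363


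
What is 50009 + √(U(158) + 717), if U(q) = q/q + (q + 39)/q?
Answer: 50009 + √17955278/158 ≈ 50036.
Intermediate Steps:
U(q) = 1 + (39 + q)/q
50009 + √(U(158) + 717) = 50009 + √((2 + 39/158) + 717) = 50009 + √(355/158 + 717) = 50009 + √(113641/158) = 50009 + √17955278/158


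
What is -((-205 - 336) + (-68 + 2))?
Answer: 607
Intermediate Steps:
-((-205 - 336) + (-68 + 2)) = -(-541 - 66) = -1*(-607) = 607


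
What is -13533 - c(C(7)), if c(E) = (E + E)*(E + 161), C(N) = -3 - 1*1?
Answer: -12277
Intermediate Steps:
C(N) = -4 (C(N) = -3 - 1 = -4)
c(E) = 2*E*(161 + E) (c(E) = (2*E)*(161 + E) = 2*E*(161 + E))
-13533 - c(C(7)) = -13533 - 2*(-4)*(161 - 4) = -13533 - 2*(-4)*157 = -13533 - 1*(-1256) = -13533 + 1256 = -12277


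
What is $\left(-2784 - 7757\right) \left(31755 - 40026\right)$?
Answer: $87184611$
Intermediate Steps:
$\left(-2784 - 7757\right) \left(31755 - 40026\right) = \left(-10541\right) \left(-8271\right) = 87184611$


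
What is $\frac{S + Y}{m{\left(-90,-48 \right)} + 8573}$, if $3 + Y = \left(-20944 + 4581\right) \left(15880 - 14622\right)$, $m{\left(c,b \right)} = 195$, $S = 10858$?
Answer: $- \frac{20573799}{8768} \approx -2346.5$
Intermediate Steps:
$Y = -20584657$ ($Y = -3 + \left(-20944 + 4581\right) \left(15880 - 14622\right) = -3 - 20584654 = -20584657$)
$\frac{S + Y}{m{\left(-90,-48 \right)} + 8573} = \frac{10858 - 20584657}{195 + 8573} = - \frac{20573799}{8768}$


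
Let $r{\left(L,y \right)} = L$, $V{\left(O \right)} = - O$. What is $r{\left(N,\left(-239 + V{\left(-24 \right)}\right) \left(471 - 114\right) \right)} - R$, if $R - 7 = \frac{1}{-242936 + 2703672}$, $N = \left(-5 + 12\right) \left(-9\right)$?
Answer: $- \frac{172251521}{2460736} \approx -70.0$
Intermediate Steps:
$N = -63$ ($N = 7 \left(-9\right) = -63$)
$R = \frac{17225153}{2460736}$ ($R = 7 + \frac{1}{-242936 + 2703672} = 7 + \frac{1}{2460736} = \frac{17225153}{2460736} \approx 7.0$)
$r{\left(N,\left(-239 + V{\left(-24 \right)}\right) \left(471 - 114\right) \right)} - R = -63 - \frac{17225153}{2460736} = - \frac{172251521}{2460736}$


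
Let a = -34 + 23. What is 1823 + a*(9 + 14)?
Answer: 1570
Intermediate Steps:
a = -11
1823 + a*(9 + 14) = 1823 - 11*(9 + 14) = 1823 - 11*23 = 1823 - 253 = 1570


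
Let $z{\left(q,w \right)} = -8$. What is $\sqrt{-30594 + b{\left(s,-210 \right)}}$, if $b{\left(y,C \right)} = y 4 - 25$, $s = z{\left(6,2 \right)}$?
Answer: $i \sqrt{30651} \approx 175.07 i$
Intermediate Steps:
$s = -8$
$b{\left(y,C \right)} = -25 + 4 y$ ($b{\left(y,C \right)} = 4 y - 25 = -25 + 4 y$)
$\sqrt{-30594 + b{\left(s,-210 \right)}} = \sqrt{-30594 + \left(-25 + 4 \left(-8\right)\right)} = \sqrt{-30594 - 57} = \sqrt{-30651} = i \sqrt{30651}$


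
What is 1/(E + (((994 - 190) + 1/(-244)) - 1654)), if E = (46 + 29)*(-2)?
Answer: -244/244001 ≈ -0.0010000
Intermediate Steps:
E = -150 (E = 75*(-2) = -150)
1/(E + (((994 - 190) + 1/(-244)) - 1654)) = 1/(-150 + (((994 - 190) + 1/(-244)) - 1654)) = 1/(-150 + ((804 - 1/244) - 1654)) = 1/(-150 + (196175/244 - 1654)) = 1/(-150 - 207401/244) = 1/(-244001/244) = -244/244001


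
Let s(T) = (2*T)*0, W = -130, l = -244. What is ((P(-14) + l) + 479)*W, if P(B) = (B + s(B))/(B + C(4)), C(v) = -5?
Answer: -582270/19 ≈ -30646.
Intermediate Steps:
s(T) = 0
P(B) = B/(-5 + B) (P(B) = (B + 0)/(B - 5) = B/(-5 + B))
((P(-14) + l) + 479)*W = ((-14/(-5 - 14) - 244) + 479)*(-130) = ((-14/(-19) - 244) + 479)*(-130) = ((-14*(-1/19) - 244) + 479)*(-130) = ((14/19 - 244) + 479)*(-130) = (-4622/19 + 479)*(-130) = (4479/19)*(-130) = -582270/19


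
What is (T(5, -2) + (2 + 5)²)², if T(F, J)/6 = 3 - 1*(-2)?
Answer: 6241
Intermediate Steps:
T(F, J) = 30 (T(F, J) = 6*(3 - 1*(-2)) = 6*(3 + 2) = 6*5 = 30)
(T(5, -2) + (2 + 5)²)² = (30 + (2 + 5)²)² = (30 + 7²)² = (30 + 49)² = 79² = 6241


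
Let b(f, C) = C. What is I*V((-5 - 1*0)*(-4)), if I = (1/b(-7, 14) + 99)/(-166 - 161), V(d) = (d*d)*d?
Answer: -5548000/2289 ≈ -2423.8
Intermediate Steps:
V(d) = d**3 (V(d) = d**2*d = d**3)
I = -1387/4578 (I = (1/14 + 99)/(-166 - 161) = (1/14 + 99)/(-327) = (1387/14)*(-1/327) = -1387/4578 ≈ -0.30297)
I*V((-5 - 1*0)*(-4)) = -1387*(-64*(-5 - 1*0)**3)/4578 = -1387*(-64*(-5 + 0)**3)/4578 = -1387*(-5*(-4))**3/4578 = -1387/4578*20**3 = -1387/4578*8000 = -5548000/2289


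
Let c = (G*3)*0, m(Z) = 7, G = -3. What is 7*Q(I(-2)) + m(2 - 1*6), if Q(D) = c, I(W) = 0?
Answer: 7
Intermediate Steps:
c = 0 (c = -3*3*0 = -9*0 = 0)
Q(D) = 0
7*Q(I(-2)) + m(2 - 1*6) = 7*0 + 7 = 0 + 7 = 7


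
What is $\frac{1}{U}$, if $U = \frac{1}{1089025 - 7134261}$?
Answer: $-6045236$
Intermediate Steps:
$U = - \frac{1}{6045236}$ ($U = \frac{1}{-6045236} = - \frac{1}{6045236} \approx -1.6542 \cdot 10^{-7}$)
$\frac{1}{U} = \frac{1}{- \frac{1}{6045236}} = -6045236$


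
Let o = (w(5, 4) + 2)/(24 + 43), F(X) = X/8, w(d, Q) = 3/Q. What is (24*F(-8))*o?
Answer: -66/67 ≈ -0.98507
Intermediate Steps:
F(X) = X/8 (F(X) = X*(⅛) = X/8)
o = 11/268 (o = (3/4 + 2)/(24 + 43) = (3*(¼) + 2)/67 = (¾ + 2)*(1/67) = (11/4)*(1/67) = 11/268 ≈ 0.041045)
(24*F(-8))*o = (24*((⅛)*(-8)))*(11/268) = (24*(-1))*(11/268) = -24*11/268 = -66/67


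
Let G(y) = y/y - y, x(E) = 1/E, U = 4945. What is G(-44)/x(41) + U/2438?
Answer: 195785/106 ≈ 1847.0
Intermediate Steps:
G(y) = 1 - y
G(-44)/x(41) + U/2438 = (1 - 1*(-44))/(1/41) + 4945/2438 = (1 + 44)/(1/41) + 4945*(1/2438) = 45*41 + 215/106 = 1845 + 215/106 = 195785/106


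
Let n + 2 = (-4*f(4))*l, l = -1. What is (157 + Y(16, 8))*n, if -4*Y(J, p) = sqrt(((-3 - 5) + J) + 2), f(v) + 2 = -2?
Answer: -2826 + 9*sqrt(10)/2 ≈ -2811.8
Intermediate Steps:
f(v) = -4 (f(v) = -2 - 2 = -4)
Y(J, p) = -sqrt(-6 + J)/4 (Y(J, p) = -sqrt(((-3 - 5) + J) + 2)/4 = -sqrt((-8 + J) + 2)/4 = -sqrt(-6 + J)/4)
n = -18 (n = -2 - 4*(-4)*(-1) = -2 + 16*(-1) = -2 - 16 = -18)
(157 + Y(16, 8))*n = (157 - sqrt(-6 + 16)/4)*(-18) = (157 - sqrt(10)/4)*(-18) = -2826 + 9*sqrt(10)/2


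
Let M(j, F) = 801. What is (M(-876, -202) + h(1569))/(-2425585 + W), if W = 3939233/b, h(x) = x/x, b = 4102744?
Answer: -3290400688/9951550366007 ≈ -0.00033064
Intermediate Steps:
h(x) = 1
W = 3939233/4102744 ≈ 0.96015
(M(-876, -202) + h(1569))/(-2425585 + W) = (801 + 1)/(-2425585 + 3939233/4102744) = 802/(-9951550366007/4102744) = 802*(-4102744/9951550366007) = -3290400688/9951550366007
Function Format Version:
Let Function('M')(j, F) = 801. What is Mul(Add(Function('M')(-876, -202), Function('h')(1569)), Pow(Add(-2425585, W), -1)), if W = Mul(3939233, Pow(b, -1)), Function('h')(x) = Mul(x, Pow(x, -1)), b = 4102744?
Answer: Rational(-3290400688, 9951550366007) ≈ -0.00033064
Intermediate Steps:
Function('h')(x) = 1
W = Rational(3939233, 4102744) (W = Mul(3939233, Pow(4102744, -1)) = Mul(3939233, Rational(1, 4102744)) = Rational(3939233, 4102744) ≈ 0.96015)
Mul(Add(Function('M')(-876, -202), Function('h')(1569)), Pow(Add(-2425585, W), -1)) = Mul(Add(801, 1), Pow(Add(-2425585, Rational(3939233, 4102744)), -1)) = Mul(802, Pow(Rational(-9951550366007, 4102744), -1)) = Mul(802, Rational(-4102744, 9951550366007)) = Rational(-3290400688, 9951550366007)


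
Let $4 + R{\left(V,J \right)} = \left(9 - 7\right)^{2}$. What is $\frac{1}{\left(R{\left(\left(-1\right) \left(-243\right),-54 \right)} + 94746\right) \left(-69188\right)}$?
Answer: $- \frac{1}{6555286248} \approx -1.5255 \cdot 10^{-10}$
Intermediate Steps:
$R{\left(V,J \right)} = 0$ ($R{\left(V,J \right)} = -4 + \left(9 - 7\right)^{2} = -4 + 2^{2} = -4 + 4 = 0$)
$\frac{1}{\left(R{\left(\left(-1\right) \left(-243\right),-54 \right)} + 94746\right) \left(-69188\right)} = \frac{1}{\left(0 + 94746\right) \left(-69188\right)} = \frac{1}{94746} \left(- \frac{1}{69188}\right) = - \frac{1}{6555286248}$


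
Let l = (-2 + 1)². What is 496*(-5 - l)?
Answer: -2976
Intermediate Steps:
l = 1 (l = (-1)² = 1)
496*(-5 - l) = 496*(-5 - 1*1) = 496*(-5 - 1) = 496*(-6) = -2976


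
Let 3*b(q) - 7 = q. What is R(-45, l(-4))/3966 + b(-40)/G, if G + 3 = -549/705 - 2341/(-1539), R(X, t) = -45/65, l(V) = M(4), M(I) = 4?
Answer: 6215352009/1275665222 ≈ 4.8722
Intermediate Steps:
l(V) = 4
R(X, t) = -9/13 (R(X, t) = -45*1/65 = -9/13)
b(q) = 7/3 + q/3
G = -816497/361665 (G = -3 + (-549/705 - 2341/(-1539)) = -3 + (-549*1/705 - 2341*(-1/1539)) = -3 + (-183/235 + 2341/1539) = -3 + 268498/361665 = -816497/361665 ≈ -2.2576)
R(-45, l(-4))/3966 + b(-40)/G = -9/13/3966 + (7/3 + (⅓)*(-40))/(-816497/361665) = -9/13*1/3966 + (7/3 - 40/3)*(-361665/816497) = -3/17186 - 11*(-361665/816497) = -3/17186 + 361665/74227 = 6215352009/1275665222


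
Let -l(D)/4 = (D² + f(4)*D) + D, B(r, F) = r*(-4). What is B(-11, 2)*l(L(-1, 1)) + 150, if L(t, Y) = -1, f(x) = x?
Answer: 854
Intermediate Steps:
B(r, F) = -4*r
l(D) = -20*D - 4*D² (l(D) = -4*((D² + 4*D) + D) = -4*(D² + 5*D) = -20*D - 4*D²)
B(-11, 2)*l(L(-1, 1)) + 150 = (-4*(-11))*(-4*(-1)*(5 - 1)) + 150 = 44*(-4*(-1)*4) + 150 = 44*16 + 150 = 704 + 150 = 854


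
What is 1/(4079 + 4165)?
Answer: 1/8244 ≈ 0.00012130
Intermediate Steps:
1/(4079 + 4165) = 1/8244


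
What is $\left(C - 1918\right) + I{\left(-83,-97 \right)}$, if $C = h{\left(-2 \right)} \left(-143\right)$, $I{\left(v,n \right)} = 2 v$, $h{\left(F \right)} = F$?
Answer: $-1798$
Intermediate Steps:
$C = 286$ ($C = \left(-2\right) \left(-143\right) = 286$)
$\left(C - 1918\right) + I{\left(-83,-97 \right)} = \left(286 - 1918\right) + 2 \left(-83\right) = -1632 - 166 = -1798$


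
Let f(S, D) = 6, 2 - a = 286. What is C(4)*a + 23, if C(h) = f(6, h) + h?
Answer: -2817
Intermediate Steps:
a = -284 (a = 2 - 1*286 = 2 - 286 = -284)
C(h) = 6 + h
C(4)*a + 23 = (6 + 4)*(-284) + 23 = 10*(-284) + 23 = -2840 + 23 = -2817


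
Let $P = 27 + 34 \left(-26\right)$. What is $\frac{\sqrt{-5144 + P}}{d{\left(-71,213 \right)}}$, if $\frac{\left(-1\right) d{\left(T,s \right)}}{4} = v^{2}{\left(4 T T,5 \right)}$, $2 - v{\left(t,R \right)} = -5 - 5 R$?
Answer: $- \frac{i \sqrt{6001}}{4096} \approx - 0.018913 i$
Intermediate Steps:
$v{\left(t,R \right)} = 7 + 5 R$ ($v{\left(t,R \right)} = 2 - \left(-5 - 5 R\right) = 2 + \left(5 + 5 R\right) = 7 + 5 R$)
$d{\left(T,s \right)} = -4096$ ($d{\left(T,s \right)} = - 4 \left(7 + 5 \cdot 5\right)^{2} = - 4 \left(7 + 25\right)^{2} = - 4 \cdot 32^{2} = \left(-4\right) 1024 = -4096$)
$P = -857$ ($P = 27 - 884 = -857$)
$\frac{\sqrt{-5144 + P}}{d{\left(-71,213 \right)}} = \frac{\sqrt{-5144 - 857}}{-4096} = \sqrt{-6001} \left(- \frac{1}{4096}\right) = i \sqrt{6001} \left(- \frac{1}{4096}\right) = - \frac{i \sqrt{6001}}{4096}$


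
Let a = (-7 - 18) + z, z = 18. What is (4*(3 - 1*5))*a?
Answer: 56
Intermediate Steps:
a = -7 (a = (-7 - 18) + 18 = -25 + 18 = -7)
(4*(3 - 1*5))*a = (4*(3 - 1*5))*(-7) = (4*(3 - 5))*(-7) = (4*(-2))*(-7) = -8*(-7) = 56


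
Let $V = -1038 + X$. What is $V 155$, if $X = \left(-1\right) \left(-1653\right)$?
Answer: $95325$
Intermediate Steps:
$X = 1653$
$V = 615$ ($V = -1038 + 1653 = 615$)
$V 155 = 615 \cdot 155 = 95325$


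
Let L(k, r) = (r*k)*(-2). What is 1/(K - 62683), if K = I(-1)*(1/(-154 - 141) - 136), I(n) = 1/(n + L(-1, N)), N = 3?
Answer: -1475/92497546 ≈ -1.5946e-5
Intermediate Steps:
L(k, r) = -2*k*r (L(k, r) = (k*r)*(-2) = -2*k*r)
I(n) = 1/(6 + n) (I(n) = 1/(n - 2*(-1)*3) = 1/(n + 6) = 1/(6 + n))
K = -40121/1475 (K = (1/(-154 - 141) - 136)/(6 - 1) = (1/(-295) - 136)/5 = (-1/295 - 136)/5 = (⅕)*(-40121/295) = -40121/1475 ≈ -27.201)
1/(K - 62683) = 1/(-40121/1475 - 62683) = 1/(-92497546/1475) = -1475/92497546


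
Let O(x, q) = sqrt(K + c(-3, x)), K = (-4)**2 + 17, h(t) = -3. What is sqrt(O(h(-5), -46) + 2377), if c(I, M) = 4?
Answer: sqrt(2377 + sqrt(37)) ≈ 48.817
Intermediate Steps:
K = 33 (K = 16 + 17 = 33)
O(x, q) = sqrt(37) (O(x, q) = sqrt(33 + 4) = sqrt(37))
sqrt(O(h(-5), -46) + 2377) = sqrt(sqrt(37) + 2377) = sqrt(2377 + sqrt(37))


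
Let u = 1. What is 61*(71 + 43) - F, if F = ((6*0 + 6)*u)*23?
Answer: 6816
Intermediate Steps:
F = 138 (F = ((6*0 + 6)*1)*23 = ((0 + 6)*1)*23 = (6*1)*23 = 6*23 = 138)
61*(71 + 43) - F = 61*(71 + 43) - 1*138 = 61*114 - 138 = 6954 - 138 = 6816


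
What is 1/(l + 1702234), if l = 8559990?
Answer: 1/10262224 ≈ 9.7445e-8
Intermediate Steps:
1/(l + 1702234) = 1/(8559990 + 1702234) = 1/10262224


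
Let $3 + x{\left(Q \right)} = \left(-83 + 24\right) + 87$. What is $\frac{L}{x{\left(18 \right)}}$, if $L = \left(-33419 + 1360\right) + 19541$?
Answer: $- \frac{12518}{25} \approx -500.72$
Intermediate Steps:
$x{\left(Q \right)} = 25$ ($x{\left(Q \right)} = -3 + \left(\left(-83 + 24\right) + 87\right) = -3 + \left(-59 + 87\right) = -3 + 28 = 25$)
$L = -12518$ ($L = -32059 + 19541 = -12518$)
$\frac{L}{x{\left(18 \right)}} = - \frac{12518}{25}$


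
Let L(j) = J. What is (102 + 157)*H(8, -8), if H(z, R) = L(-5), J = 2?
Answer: 518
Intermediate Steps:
L(j) = 2
H(z, R) = 2
(102 + 157)*H(8, -8) = (102 + 157)*2 = 259*2 = 518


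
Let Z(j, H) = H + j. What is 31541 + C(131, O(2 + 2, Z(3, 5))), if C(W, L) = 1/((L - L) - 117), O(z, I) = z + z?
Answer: 3690296/117 ≈ 31541.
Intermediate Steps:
O(z, I) = 2*z
C(W, L) = -1/117 (C(W, L) = 1/(0 - 117) = 1/(-117) = -1/117)
31541 + C(131, O(2 + 2, Z(3, 5))) = 31541 - 1/117 = 3690296/117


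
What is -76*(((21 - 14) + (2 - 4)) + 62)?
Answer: -5092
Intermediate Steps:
-76*(((21 - 14) + (2 - 4)) + 62) = -76*((7 - 2) + 62) = -76*(5 + 62) = -76*67 = -5092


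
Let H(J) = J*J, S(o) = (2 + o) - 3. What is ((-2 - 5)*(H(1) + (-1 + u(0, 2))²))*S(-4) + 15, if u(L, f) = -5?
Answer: 1310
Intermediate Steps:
S(o) = -1 + o
H(J) = J²
((-2 - 5)*(H(1) + (-1 + u(0, 2))²))*S(-4) + 15 = ((-2 - 5)*(1² + (-1 - 5)²))*(-1 - 4) + 15 = -7*(1 + (-6)²)*(-5) + 15 = -7*(1 + 36)*(-5) + 15 = -7*37*(-5) + 15 = -259*(-5) + 15 = 1295 + 15 = 1310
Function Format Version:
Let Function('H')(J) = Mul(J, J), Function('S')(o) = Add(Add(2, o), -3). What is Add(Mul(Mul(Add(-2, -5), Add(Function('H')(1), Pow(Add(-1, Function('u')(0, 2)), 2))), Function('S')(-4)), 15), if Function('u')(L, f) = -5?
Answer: 1310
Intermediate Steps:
Function('S')(o) = Add(-1, o)
Function('H')(J) = Pow(J, 2)
Add(Mul(Mul(Add(-2, -5), Add(Function('H')(1), Pow(Add(-1, Function('u')(0, 2)), 2))), Function('S')(-4)), 15) = Add(Mul(Mul(Add(-2, -5), Add(Pow(1, 2), Pow(Add(-1, -5), 2))), Add(-1, -4)), 15) = Add(Mul(Mul(-7, Add(1, Pow(-6, 2))), -5), 15) = Add(Mul(Mul(-7, Add(1, 36)), -5), 15) = Add(Mul(Mul(-7, 37), -5), 15) = Add(Mul(-259, -5), 15) = Add(1295, 15) = 1310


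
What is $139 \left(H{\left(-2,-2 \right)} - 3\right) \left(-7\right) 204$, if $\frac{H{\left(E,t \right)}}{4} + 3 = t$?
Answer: $4565316$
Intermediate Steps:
$H{\left(E,t \right)} = -12 + 4 t$
$139 \left(H{\left(-2,-2 \right)} - 3\right) \left(-7\right) 204 = 139 \left(\left(-12 + 4 \left(-2\right)\right) - 3\right) \left(-7\right) 204 = 139 \left(\left(-12 - 8\right) - 3\right) \left(-7\right) 204 = 139 \left(-20 - 3\right) \left(-7\right) 204 = 139 \left(\left(-23\right) \left(-7\right)\right) 204 = 139 \cdot 161 \cdot 204 = 22379 \cdot 204 = 4565316$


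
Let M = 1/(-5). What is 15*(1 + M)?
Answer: 12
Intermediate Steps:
M = -1/5 ≈ -0.20000
15*(1 + M) = 15*(1 - 1/5) = 15*(4/5) = 12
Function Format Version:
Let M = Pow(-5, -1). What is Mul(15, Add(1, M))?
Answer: 12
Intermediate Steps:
M = Rational(-1, 5) ≈ -0.20000
Mul(15, Add(1, M)) = Mul(15, Add(1, Rational(-1, 5))) = Mul(15, Rational(4, 5)) = 12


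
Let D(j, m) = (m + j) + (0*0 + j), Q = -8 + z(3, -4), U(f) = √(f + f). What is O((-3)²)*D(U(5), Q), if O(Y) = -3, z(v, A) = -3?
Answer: 33 - 6*√10 ≈ 14.026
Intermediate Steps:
U(f) = √2*√f (U(f) = √(2*f) = √2*√f)
Q = -11 (Q = -8 - 3 = -11)
D(j, m) = m + 2*j (D(j, m) = (j + m) + (0 + j) = (j + m) + j = m + 2*j)
O((-3)²)*D(U(5), Q) = -3*(-11 + 2*(√2*√5)) = -3*(-11 + 2*√10) = 33 - 6*√10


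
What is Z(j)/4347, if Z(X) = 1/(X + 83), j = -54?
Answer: 1/126063 ≈ 7.9325e-6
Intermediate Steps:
Z(X) = 1/(83 + X)
Z(j)/4347 = 1/((83 - 54)*4347) = (1/4347)/29 = (1/29)*(1/4347) = 1/126063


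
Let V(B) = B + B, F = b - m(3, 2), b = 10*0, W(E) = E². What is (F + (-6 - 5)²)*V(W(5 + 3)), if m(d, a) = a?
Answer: 15232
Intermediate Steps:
b = 0
F = -2 (F = 0 - 1*2 = 0 - 2 = -2)
V(B) = 2*B
(F + (-6 - 5)²)*V(W(5 + 3)) = (-2 + (-6 - 5)²)*(2*(5 + 3)²) = (-2 + (-11)²)*(2*8²) = (-2 + 121)*(2*64) = 119*128 = 15232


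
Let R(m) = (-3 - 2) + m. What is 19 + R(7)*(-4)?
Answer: 11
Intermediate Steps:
R(m) = -5 + m
19 + R(7)*(-4) = 19 + (-5 + 7)*(-4) = 19 + 2*(-4) = 19 - 8 = 11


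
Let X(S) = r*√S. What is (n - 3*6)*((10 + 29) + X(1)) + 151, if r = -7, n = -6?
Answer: -617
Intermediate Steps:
X(S) = -7*√S
(n - 3*6)*((10 + 29) + X(1)) + 151 = (-6 - 3*6)*((10 + 29) - 7*√1) + 151 = (-6 - 18)*(39 - 7*1) + 151 = -24*(39 - 7) + 151 = -24*32 + 151 = -768 + 151 = -617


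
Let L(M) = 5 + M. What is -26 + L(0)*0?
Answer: -26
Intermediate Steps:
-26 + L(0)*0 = -26 + (5 + 0)*0 = -26 + 5*0 = -26 + 0 = -26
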